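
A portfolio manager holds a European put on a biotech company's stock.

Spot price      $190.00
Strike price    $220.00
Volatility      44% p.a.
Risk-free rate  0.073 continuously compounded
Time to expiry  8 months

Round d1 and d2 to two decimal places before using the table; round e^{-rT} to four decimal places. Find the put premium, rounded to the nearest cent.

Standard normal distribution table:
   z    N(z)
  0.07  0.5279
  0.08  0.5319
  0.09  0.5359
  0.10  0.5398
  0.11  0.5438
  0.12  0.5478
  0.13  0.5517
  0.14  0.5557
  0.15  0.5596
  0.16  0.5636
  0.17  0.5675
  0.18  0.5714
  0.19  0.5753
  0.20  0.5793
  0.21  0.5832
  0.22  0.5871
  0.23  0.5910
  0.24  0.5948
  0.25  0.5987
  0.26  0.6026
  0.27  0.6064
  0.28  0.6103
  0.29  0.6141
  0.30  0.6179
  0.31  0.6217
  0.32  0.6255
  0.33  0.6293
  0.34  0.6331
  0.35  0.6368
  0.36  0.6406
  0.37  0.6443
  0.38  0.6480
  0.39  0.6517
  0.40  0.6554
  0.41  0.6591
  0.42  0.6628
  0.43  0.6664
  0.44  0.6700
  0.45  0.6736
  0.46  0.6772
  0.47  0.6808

σ√T = 0.44 × 0.8165 = 0.3593
d₁ = [ln(190/220) + (0.073 + ½·0.44²)·0.6667] / (σ√T) = (-0.1466 + 0.1132) / 0.3593 = -0.0930 which rounds to -0.09
d₂ = -0.0930 − 0.3593 = -0.4522 which rounds to -0.45
exp(−rT) = exp(−0.073·0.6667) = 0.9525
N(−d₂) = N(0.45) = 0.6736;  N(−d₁) = N(0.09) = 0.5359
P = 220·0.9525·0.6736 − 190·0.5359 = 141.1529 − 101.8210 = 39.3319

$39.33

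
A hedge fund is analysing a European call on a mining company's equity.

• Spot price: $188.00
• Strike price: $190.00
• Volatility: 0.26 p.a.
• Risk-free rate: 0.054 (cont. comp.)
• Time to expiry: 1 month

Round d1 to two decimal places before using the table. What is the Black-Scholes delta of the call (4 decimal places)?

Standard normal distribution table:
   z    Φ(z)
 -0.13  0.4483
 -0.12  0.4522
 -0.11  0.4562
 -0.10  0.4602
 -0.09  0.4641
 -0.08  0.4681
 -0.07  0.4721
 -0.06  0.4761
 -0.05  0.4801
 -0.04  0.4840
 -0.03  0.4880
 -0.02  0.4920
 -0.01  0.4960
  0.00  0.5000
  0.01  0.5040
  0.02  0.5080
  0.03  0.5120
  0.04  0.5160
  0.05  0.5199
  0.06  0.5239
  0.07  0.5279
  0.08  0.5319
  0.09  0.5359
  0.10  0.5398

σ√T = 0.26 × 0.2887 = 0.0751
ln(S/K) + (r + σ²/2)T = ln(188/190) + (0.054 + 0.26²/2)·0.08333 = -0.0106 + 0.0073 = -0.0033
d₁ = -0.0033 / 0.0751 = -0.0435 ≈ -0.04
N(d₁) = N(-0.04) = 0.4840
Δ_call = N(d₁) = 0.4840

0.4840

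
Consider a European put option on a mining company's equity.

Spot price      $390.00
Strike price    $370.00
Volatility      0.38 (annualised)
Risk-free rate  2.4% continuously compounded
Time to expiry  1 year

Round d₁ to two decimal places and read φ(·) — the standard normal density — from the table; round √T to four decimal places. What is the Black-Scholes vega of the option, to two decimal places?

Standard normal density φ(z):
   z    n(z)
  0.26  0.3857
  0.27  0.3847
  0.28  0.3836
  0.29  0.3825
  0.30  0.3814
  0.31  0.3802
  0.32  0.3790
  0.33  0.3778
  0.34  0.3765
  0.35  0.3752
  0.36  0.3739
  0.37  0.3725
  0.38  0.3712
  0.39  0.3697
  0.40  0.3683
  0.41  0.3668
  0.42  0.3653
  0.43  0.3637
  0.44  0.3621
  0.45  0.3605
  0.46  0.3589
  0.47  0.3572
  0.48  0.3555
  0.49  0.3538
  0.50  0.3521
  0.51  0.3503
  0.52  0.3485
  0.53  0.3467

T = 1;  σ√T = 0.3800
d₁ = [ln(390/370) + (0.024 + 0.38²/2)·1] / 0.3800 = [0.0526 + 0.0962] / 0.3800 = 0.3917 ≈ 0.39
√T = √1 = 1.0000
φ(d₁) = φ(0.39) = 0.3697
vega = S·φ(d₁)·√T = 390·0.3697·1.0000 = 144.1830
(Call and put vega coincide under Black-Scholes.)

144.18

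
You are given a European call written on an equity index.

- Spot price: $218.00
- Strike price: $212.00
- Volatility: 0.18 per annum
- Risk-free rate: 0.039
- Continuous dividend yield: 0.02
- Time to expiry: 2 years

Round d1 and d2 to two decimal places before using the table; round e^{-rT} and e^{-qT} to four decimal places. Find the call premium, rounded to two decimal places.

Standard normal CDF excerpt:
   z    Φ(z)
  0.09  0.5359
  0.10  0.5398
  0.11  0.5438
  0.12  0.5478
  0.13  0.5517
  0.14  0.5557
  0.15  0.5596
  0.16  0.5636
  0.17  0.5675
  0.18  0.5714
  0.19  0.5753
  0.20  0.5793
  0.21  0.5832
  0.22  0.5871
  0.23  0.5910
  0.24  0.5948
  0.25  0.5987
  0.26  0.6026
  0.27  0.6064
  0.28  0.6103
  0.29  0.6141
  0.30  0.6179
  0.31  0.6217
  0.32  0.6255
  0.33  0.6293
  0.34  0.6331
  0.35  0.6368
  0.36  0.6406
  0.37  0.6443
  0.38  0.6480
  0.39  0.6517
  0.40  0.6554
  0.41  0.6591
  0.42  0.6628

$28.31

T = 2;  σ√T = 0.2546
d₁ = [ln(218/212) + (0.039 − 0.02 + 0.18²/2)·2] / 0.2546 = [0.0279 + 0.0704] / 0.2546 = 0.3862 → 0.39
d₂ = d₁ − σ√T = 0.3862 − 0.2546 = 0.1316 → 0.13
e^(−qT) = e^(−0.02·2) = 0.9608;  e^(−rT) = e^(−0.039·2) = 0.9250
C = 218·0.9608·N(0.39) − 212·0.9250·N(0.13) = 218·0.9608·0.6517 − 212·0.9250·0.5517 = 136.5014 − 108.1884 = 28.3131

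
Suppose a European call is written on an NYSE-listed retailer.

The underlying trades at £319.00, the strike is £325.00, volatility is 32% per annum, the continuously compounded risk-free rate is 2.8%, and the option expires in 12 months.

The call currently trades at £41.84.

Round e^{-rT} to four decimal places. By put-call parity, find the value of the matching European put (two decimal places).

£38.87

exp(−rT) = exp(−0.028·1) = 0.9724
Put-call parity: C − P = S − K·e^(−rT) = 319 − 325·0.9724 = 319 − 316.0300 = 2.9700
P = C − (C − P) = 41.84 − (2.9700) = 38.8700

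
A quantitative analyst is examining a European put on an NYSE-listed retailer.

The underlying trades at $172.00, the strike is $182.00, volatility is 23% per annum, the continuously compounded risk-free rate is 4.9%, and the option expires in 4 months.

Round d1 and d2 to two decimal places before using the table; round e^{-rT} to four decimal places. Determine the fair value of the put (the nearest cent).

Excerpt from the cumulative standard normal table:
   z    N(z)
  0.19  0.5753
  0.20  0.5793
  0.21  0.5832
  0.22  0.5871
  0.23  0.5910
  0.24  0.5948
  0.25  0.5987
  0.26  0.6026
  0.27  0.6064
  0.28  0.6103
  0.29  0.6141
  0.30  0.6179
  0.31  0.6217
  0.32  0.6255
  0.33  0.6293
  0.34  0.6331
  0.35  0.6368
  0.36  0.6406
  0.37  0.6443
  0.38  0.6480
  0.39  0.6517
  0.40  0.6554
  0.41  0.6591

T = 0.3333;  σ√T = 0.1328
ln(S/K) + (r + σ²/2)T = ln(172/182) + (0.049 + 0.23²/2)·0.3333 = -0.0565 + 0.0251 = -0.0314
d₁ = -0.0314 / 0.1328 = -0.2362 which rounds to -0.24
d₂ = d₁ − σ√T = -0.2362 − 0.1328 = -0.3690 which rounds to -0.37
exp(−rT) = exp(−0.049·0.3333) = 0.9838
N(−d₂) = N(0.37) = 0.6443;  N(−d₁) = N(0.24) = 0.5948
P = 182·0.9838·0.6443 − 172·0.5948 = 115.3629 − 102.3056 = 13.0573

$13.06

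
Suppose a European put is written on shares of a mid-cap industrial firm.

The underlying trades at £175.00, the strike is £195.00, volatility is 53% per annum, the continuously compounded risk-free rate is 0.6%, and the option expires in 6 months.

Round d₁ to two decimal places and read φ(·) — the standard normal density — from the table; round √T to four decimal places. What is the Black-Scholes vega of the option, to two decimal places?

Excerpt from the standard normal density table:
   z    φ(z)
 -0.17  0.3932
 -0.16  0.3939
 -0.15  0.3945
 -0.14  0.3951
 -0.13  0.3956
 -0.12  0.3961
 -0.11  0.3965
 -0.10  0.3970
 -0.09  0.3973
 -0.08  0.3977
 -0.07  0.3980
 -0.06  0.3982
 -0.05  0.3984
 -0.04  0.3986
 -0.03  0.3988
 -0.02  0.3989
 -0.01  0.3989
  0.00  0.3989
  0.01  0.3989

49.16

σ√T = 0.53·√0.5 = 0.3748
d₁ = [ln(175/195) + (0.006 + ½·0.53²)·0.5] / (σ√T) = (-0.1082 + 0.0732) / 0.3748 = -0.0934 ⇒ -0.09
√T = √0.5 = 0.7071
φ(d₁) = φ(-0.09) = 0.3973
vega = S·φ(d₁)·√T = 175·0.3973·0.7071 = 49.1629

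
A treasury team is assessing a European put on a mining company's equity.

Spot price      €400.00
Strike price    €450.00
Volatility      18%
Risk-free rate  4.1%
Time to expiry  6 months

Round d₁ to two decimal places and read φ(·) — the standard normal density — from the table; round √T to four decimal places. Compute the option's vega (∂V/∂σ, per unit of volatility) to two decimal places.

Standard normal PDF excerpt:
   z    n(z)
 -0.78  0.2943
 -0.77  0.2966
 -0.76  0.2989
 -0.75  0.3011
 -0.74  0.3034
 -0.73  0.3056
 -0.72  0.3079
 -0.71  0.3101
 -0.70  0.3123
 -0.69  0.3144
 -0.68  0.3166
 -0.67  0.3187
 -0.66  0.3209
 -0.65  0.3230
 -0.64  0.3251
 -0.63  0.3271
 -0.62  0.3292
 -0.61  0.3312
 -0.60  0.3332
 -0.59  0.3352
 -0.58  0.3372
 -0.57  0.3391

T = 0.5;  σ√T = 0.1273
d₁ = [ln(400/450) + (0.041 + 0.18²/2)·0.5] / 0.1273 = [-0.1178 + 0.0286] / 0.1273 = -0.7007 → -0.70
√T = √0.5 = 0.7071
φ(d₁) = φ(-0.70) = 0.3123
vega = S·φ(d₁)·√T = 400·0.3123·0.7071 = 88.3309
(Call and put vega coincide under Black-Scholes.)

88.33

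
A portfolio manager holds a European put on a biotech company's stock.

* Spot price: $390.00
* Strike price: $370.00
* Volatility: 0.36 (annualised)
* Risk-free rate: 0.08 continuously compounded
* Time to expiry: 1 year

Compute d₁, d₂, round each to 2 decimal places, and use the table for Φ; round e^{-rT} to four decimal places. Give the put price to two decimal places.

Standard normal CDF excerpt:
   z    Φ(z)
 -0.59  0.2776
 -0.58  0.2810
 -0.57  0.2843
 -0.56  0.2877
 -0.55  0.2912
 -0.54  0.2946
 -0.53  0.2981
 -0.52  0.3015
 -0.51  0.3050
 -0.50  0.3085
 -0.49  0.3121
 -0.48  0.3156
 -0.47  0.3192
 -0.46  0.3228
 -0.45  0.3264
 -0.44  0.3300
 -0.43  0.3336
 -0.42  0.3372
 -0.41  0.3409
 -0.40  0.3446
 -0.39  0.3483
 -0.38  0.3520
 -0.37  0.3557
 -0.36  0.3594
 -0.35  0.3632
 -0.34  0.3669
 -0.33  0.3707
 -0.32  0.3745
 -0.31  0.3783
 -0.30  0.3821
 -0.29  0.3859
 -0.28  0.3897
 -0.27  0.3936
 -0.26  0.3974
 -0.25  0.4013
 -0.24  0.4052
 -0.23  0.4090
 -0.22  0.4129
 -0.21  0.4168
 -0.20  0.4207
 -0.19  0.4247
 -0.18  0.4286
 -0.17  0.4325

σ√T = 0.36 × 1.0000 = 0.3600
d₁ = [ln(390/370) + (0.08 + ½·0.36²)·1] / (σ√T) = (0.0526 + 0.1448) / 0.3600 = 0.5485 → 0.55
d₂ = 0.5485 − 0.3600 = 0.1885 → 0.19
exp(−rT) = exp(−0.08·1) = 0.9231
P = 370·0.9231·N(-0.19) − 390·N(-0.55) = 370·0.9231·0.4247 − 390·0.2912 = 145.0550 − 113.5680 = 31.4870

$31.49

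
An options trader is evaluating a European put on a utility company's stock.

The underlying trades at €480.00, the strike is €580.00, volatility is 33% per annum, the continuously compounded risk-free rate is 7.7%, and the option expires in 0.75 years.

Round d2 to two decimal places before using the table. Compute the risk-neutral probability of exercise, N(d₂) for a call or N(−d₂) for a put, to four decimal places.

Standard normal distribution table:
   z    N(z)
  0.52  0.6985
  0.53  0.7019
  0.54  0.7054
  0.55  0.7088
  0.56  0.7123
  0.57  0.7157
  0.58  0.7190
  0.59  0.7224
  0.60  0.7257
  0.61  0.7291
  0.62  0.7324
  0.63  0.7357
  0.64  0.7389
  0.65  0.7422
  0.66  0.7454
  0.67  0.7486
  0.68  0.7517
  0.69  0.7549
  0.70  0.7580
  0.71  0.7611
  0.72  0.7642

T = 0.75;  σ√T = 0.2858
d₁ = [ln(480/580) + (0.077 + ½·0.33²)·0.75] / (σ√T) = (-0.1892 + 0.0986) / 0.2858 = -0.3172 ⇒ -0.32
d₂ = -0.3172 − 0.2858 = -0.6030 ⇒ -0.60
Risk-neutral Pr[S_T < K] = N(−d₂) = N(0.60) = 0.7257

0.7257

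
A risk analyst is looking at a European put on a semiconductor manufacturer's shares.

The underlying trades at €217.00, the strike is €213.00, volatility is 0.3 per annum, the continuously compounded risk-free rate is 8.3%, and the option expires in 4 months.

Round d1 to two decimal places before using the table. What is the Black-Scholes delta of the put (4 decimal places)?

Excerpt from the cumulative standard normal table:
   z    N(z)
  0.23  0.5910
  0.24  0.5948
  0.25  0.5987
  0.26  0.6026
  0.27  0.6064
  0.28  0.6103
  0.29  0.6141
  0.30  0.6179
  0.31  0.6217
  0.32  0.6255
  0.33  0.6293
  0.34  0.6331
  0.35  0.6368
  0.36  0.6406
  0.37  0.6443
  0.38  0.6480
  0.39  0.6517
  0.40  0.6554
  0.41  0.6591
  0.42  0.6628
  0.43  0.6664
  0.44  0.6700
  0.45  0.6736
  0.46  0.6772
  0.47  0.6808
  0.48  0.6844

-0.3632

σ√T = 0.3·√0.3333 = 0.1732
ln(S/K) + (r + σ²/2)T = ln(217/213) + (0.083 + 0.3²/2)·0.3333 = 0.0186 + 0.0427 = 0.0613
d₁ = 0.0613 / 0.1732 = 0.3538 which rounds to 0.35
N(d₁) = N(0.35) = 0.6368
Δ_put = N(d₁) − 1 = 0.6368 − 1 = -0.3632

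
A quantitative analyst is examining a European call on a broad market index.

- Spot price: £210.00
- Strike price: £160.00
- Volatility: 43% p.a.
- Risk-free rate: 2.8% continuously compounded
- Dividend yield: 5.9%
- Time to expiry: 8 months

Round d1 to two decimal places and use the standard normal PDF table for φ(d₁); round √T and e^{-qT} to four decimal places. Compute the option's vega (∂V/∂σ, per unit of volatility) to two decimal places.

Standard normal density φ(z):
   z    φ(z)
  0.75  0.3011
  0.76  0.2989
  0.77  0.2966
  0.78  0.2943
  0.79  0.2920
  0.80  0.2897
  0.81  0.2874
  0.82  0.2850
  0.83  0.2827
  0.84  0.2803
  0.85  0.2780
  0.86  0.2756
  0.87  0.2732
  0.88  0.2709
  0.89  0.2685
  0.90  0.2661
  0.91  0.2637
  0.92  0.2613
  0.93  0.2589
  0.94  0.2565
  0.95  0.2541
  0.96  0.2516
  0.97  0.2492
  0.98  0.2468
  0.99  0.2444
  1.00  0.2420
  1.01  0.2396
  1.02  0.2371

44.26

T = 0.6667;  σ√T = 0.3511
d₁ = [ln(210/160) + (0.028 − 0.059 + ½·0.43²)·0.6667] / (σ√T) = (0.2719 + 0.0410) / 0.3511 = 0.8912 ≈ 0.89
√T = √0.6667 = 0.8165
φ(d₁) = φ(0.89) = 0.2685
exp(−qT) = exp(−0.059·0.6667) = 0.9614
vega = S·exp(−qT)·φ(d₁)·√T = 210·0.9614·0.2685·0.8165 = 44.2613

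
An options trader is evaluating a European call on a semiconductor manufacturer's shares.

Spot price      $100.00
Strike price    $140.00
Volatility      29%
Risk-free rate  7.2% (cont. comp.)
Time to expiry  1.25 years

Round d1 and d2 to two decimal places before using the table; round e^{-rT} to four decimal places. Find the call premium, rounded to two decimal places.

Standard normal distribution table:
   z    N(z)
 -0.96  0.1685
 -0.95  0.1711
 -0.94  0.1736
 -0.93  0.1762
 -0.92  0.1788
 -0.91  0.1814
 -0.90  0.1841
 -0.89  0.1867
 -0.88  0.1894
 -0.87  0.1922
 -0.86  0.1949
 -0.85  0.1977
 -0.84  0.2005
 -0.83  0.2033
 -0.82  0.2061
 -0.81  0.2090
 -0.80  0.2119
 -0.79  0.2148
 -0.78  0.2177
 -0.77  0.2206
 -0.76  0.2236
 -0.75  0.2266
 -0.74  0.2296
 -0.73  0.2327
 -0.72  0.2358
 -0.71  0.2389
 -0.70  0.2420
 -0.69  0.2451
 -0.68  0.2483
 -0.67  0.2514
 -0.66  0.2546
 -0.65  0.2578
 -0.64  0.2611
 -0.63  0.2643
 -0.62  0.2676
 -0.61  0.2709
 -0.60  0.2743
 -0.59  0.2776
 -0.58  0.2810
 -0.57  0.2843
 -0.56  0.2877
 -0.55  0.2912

T = 1.25;  σ√T = 0.3242
d₁ = [ln(100/140) + (0.072 + 0.29²/2)·1.25] / 0.3242 = [-0.3365 + 0.1426] / 0.3242 = -0.5981 ≈ -0.60
d₂ = d₁ − σ√T = -0.5981 − 0.3242 = -0.9223 ≈ -0.92
exp(−rT) = exp(−0.072·1.25) = 0.9139
N(d₁) = N(-0.60) = 0.2743;  N(d₂) = N(-0.92) = 0.1788
C = 100·0.2743 − 140·0.9139·0.1788 = 27.4300 − 22.8767 = 4.5533

$4.55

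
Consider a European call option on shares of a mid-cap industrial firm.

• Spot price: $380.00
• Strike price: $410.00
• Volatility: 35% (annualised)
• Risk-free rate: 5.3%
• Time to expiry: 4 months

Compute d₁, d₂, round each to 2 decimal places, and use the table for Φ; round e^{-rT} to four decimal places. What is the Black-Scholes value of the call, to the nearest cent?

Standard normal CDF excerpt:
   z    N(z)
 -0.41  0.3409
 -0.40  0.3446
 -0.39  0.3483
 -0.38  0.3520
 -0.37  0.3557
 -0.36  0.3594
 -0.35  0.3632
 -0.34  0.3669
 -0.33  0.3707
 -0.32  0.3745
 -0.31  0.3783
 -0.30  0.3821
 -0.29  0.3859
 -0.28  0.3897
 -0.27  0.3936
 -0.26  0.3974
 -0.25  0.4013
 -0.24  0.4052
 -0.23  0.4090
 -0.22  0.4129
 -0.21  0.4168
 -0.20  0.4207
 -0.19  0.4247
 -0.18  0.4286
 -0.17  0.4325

σ√T = 0.35 × 0.5774 = 0.2021
d₁ = [ln(380/410) + (0.053 + 0.35²/2)·0.3333] / 0.2021 = [-0.0760 + 0.0381] / 0.2021 = -0.1876 → -0.19
d₂ = d₁ − σ√T = -0.1876 − 0.2021 = -0.3896 → -0.39
e^(−rT) = e^(−0.053·0.3333) = 0.9825
N(d₁) = N(-0.19) = 0.4247;  N(d₂) = N(-0.39) = 0.3483
C = 380·0.4247 − 410·0.9825·0.3483 = 161.3860 − 140.3039 = 21.0821

$21.08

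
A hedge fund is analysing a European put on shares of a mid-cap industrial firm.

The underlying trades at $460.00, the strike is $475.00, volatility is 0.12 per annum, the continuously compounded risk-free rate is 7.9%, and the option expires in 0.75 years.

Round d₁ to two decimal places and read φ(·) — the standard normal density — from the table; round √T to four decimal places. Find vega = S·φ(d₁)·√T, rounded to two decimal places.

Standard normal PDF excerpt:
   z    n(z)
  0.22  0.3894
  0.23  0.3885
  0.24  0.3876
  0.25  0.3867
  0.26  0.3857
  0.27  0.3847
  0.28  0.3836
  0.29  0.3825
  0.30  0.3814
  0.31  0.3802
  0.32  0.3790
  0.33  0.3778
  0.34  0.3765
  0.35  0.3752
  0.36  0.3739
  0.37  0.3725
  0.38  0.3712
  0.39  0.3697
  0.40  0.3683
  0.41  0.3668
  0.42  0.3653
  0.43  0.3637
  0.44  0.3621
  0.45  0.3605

151.46

σ√T = 0.12 × 0.8660 = 0.1039
d₁ = [ln(460/475) + (0.079 + ½·0.12²)·0.75] / (σ√T) = (-0.0321 + 0.0646) / 0.1039 = 0.3133 which rounds to 0.31
√T = √0.75 = 0.8660
φ(d₁) = φ(0.31) = 0.3802
vega = S·φ(d₁)·√T = 460·0.3802·0.8660 = 151.4565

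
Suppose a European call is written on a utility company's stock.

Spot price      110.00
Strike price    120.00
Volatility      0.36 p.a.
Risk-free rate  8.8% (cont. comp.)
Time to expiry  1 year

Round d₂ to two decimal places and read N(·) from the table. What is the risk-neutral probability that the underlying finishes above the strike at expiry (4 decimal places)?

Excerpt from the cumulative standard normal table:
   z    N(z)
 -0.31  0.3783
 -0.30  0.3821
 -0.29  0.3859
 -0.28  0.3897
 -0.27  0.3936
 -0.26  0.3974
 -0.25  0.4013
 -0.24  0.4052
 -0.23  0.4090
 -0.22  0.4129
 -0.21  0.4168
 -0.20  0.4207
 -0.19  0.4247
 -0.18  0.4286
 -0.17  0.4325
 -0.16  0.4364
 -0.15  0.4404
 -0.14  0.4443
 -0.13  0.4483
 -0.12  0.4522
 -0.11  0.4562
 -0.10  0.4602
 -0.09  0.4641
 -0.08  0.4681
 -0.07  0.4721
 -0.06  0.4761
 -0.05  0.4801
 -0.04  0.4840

T = 1;  σ√T = 0.3600
ln(S/K) + (r + σ²/2)T = ln(110/120) + (0.088 + 0.36²/2)·1 = -0.0870 + 0.1528 = 0.0658
d₁ = 0.0658 / 0.3600 = 0.1827 → 0.18
d₂ = d₁ − σ√T = 0.1827 − 0.3600 = -0.1773 → -0.18
Risk-neutral Pr[S_T > K] = N(d₂) = N(-0.18) = 0.4286

0.4286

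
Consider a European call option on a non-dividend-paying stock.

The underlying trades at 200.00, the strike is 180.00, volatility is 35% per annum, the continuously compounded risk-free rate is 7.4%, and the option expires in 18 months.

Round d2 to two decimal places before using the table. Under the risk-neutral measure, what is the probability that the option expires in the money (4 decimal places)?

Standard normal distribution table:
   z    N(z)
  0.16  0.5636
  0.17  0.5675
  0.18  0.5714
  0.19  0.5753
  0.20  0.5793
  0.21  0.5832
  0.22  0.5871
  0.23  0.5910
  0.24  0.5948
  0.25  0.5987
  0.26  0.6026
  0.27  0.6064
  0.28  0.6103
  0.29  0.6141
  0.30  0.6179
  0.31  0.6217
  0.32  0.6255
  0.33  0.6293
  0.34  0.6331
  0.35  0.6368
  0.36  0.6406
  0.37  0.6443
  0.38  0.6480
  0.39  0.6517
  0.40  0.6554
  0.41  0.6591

σ√T = 0.35 × 1.2247 = 0.4287
d₁ = [ln(200/180) + (0.074 + ½·0.35²)·1.5] / (σ√T) = (0.1054 + 0.2029) / 0.4287 = 0.7191 which rounds to 0.72
d₂ = 0.7191 − 0.4287 = 0.2904 which rounds to 0.29
Pr(exercise) under Q = N(d₂) = 0.6141

0.6141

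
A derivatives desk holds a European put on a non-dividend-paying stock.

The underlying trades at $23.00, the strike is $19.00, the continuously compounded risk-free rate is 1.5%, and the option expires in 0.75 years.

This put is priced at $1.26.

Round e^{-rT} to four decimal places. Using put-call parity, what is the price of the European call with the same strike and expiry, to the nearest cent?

$5.47

exp(−rT) = exp(−0.015·0.75) = 0.9888
Put-call parity: C − P = S − K·e^(−rT) = 23 − 19·0.9888 = 23 − 18.7872 = 4.2128
C = P + (C − P) = 1.26 + (4.2128) = 5.4728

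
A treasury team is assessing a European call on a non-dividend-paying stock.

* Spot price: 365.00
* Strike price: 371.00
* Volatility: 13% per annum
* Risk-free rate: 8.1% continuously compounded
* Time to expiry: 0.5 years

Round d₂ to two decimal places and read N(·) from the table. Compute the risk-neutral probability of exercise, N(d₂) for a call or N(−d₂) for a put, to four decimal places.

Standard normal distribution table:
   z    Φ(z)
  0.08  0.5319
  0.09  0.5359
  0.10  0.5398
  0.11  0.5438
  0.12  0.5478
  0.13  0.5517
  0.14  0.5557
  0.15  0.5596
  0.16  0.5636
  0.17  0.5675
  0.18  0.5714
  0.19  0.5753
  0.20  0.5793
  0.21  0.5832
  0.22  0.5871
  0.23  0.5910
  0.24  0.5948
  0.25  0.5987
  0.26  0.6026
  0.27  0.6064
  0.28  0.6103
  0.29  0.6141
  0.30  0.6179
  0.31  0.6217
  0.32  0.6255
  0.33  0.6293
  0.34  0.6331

T = 0.5;  σ√T = 0.0919
d₁ = [ln(365/371) + (0.081 + 0.13²/2)·0.5] / 0.0919 = [-0.0163 + 0.0447] / 0.0919 = 0.3092 which rounds to 0.31
d₂ = d₁ − σ√T = 0.3092 − 0.0919 = 0.2172 which rounds to 0.22
Pr(exercise) under Q = N(d₂) = 0.5871

0.5871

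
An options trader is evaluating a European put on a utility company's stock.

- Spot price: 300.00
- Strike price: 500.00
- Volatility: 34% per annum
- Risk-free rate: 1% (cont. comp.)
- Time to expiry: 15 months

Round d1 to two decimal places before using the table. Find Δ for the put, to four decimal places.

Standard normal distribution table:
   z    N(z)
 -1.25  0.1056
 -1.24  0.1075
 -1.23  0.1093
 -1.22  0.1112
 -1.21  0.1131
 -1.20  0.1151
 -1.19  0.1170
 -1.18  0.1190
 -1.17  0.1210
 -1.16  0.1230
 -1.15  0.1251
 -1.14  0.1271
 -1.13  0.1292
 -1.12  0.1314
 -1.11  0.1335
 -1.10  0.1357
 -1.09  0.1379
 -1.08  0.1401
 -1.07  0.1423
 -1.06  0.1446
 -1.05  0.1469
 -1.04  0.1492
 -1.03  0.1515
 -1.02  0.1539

T = 1.25;  σ√T = 0.3801
d₁ = [ln(300/500) + (0.01 + ½·0.34²)·1.25] / (σ√T) = (-0.5108 + 0.0848) / 0.3801 = -1.1209 ≈ -1.12
N(d₁) = N(-1.12) = 0.1314
Δ_put = N(d₁) − 1 = 0.1314 − 1 = -0.8686

-0.8686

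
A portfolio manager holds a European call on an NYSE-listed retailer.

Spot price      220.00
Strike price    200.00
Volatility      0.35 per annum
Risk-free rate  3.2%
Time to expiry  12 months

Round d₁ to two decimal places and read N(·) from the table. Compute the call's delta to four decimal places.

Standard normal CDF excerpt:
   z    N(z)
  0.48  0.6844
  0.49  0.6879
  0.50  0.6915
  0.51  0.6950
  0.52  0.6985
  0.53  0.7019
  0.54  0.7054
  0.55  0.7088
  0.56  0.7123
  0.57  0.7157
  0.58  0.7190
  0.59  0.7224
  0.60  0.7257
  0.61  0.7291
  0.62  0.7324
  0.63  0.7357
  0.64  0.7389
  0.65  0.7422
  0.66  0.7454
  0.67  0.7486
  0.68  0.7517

0.7054

σ√T = 0.35·√1 = 0.3500
d₁ = [ln(220/200) + (0.032 + 0.35²/2)·1] / 0.3500 = [0.0953 + 0.0932] / 0.3500 = 0.5387 ⇒ 0.54
N(d₁) = N(0.54) = 0.7054
Δ_call = N(d₁) = 0.7054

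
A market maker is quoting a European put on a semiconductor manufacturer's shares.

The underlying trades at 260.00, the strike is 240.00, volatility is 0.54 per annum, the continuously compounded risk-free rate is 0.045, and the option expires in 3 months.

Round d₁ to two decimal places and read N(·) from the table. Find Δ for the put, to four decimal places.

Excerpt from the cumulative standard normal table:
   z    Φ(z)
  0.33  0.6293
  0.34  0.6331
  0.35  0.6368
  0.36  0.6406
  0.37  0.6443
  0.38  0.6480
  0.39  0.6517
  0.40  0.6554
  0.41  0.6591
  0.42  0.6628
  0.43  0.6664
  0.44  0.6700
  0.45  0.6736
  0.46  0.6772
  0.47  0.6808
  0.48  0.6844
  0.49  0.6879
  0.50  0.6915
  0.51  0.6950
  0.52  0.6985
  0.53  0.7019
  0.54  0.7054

-0.3192

σ√T = 0.54 × 0.5000 = 0.2700
ln(S/K) + (r + σ²/2)T = ln(260/240) + (0.045 + 0.54²/2)·0.25 = 0.0800 + 0.0477 = 0.1277
d₁ = 0.1277 / 0.2700 = 0.4731 ⇒ 0.47
N(d₁) = N(0.47) = 0.6808
Δ_put = N(d₁) − 1 = 0.6808 − 1 = -0.3192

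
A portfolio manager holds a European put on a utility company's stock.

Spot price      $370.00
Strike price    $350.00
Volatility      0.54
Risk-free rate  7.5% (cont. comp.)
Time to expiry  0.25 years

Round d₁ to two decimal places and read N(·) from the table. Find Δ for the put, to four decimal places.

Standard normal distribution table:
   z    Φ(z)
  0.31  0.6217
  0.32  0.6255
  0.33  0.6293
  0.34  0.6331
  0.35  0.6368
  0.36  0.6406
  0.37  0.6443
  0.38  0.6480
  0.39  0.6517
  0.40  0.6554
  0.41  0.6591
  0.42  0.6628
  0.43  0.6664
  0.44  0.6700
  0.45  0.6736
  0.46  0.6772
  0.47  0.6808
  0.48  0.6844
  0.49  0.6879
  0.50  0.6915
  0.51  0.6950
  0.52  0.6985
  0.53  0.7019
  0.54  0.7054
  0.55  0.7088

T = 0.25;  σ√T = 0.2700
ln(S/K) + (r + σ²/2)T = ln(370/350) + (0.075 + 0.54²/2)·0.25 = 0.0556 + 0.0552 = 0.1108
d₁ = 0.1108 / 0.2700 = 0.4103 ⇒ 0.41
N(d₁) = N(0.41) = 0.6591
Δ_put = N(d₁) − 1 = 0.6591 − 1 = -0.3409

-0.3409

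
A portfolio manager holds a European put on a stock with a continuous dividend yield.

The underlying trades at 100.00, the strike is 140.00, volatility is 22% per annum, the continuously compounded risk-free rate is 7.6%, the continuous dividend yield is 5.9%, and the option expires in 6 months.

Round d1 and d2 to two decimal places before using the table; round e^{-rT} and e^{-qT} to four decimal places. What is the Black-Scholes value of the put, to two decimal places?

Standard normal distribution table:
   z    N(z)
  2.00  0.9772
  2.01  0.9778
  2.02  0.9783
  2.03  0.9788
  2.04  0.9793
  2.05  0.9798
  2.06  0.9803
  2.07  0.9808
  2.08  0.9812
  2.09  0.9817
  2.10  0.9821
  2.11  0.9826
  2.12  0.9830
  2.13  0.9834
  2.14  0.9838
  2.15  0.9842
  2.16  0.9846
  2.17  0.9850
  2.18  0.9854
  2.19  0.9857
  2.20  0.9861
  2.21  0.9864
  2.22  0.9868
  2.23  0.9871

σ√T = 0.22 × 0.7071 = 0.1556
d₁ = [ln(100/140) + (0.076 − 0.059 + 0.22²/2)·0.5] / 0.1556 = [-0.3365 + 0.0206] / 0.1556 = -2.0305 which rounds to -2.03
d₂ = d₁ − σ√T = -2.0305 − 0.1556 = -2.1861 which rounds to -2.19
exp(−qT) = exp(−0.059·0.5) = 0.9709;  exp(−rT) = exp(−0.076·0.5) = 0.9627
N(−d₂) = N(2.19) = 0.9857;  N(−d₁) = N(2.03) = 0.9788
P = 140·0.9627·0.9857 − 100·0.9709·0.9788 = 132.8507 − 95.0317 = 37.8190

37.82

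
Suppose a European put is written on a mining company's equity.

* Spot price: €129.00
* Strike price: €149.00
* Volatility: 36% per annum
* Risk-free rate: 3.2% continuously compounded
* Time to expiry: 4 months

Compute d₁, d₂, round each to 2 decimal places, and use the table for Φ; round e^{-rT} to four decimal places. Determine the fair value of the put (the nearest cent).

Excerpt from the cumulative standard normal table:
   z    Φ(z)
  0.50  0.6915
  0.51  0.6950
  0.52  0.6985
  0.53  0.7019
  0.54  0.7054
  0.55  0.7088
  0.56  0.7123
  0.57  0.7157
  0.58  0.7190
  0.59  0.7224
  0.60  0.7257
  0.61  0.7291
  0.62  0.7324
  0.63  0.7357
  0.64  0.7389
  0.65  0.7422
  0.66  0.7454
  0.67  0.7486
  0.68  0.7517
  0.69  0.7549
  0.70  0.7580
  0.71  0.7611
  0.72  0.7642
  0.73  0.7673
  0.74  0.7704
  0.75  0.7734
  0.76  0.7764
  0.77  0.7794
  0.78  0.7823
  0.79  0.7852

σ√T = 0.36 × 0.5774 = 0.2078
d₁ = [ln(129/149) + (0.032 + 0.36²/2)·0.3333] / 0.2078 = [-0.1441 + 0.0323] / 0.2078 = -0.5382 which rounds to -0.54
d₂ = d₁ − σ√T = -0.5382 − 0.2078 = -0.7461 which rounds to -0.75
e^(−rT) = e^(−0.032·0.3333) = 0.9894
N(−d₂) = N(0.75) = 0.7734;  N(−d₁) = N(0.54) = 0.7054
P = 149·0.9894·0.7734 − 129·0.7054 = 114.0151 − 90.9966 = 23.0185

€23.02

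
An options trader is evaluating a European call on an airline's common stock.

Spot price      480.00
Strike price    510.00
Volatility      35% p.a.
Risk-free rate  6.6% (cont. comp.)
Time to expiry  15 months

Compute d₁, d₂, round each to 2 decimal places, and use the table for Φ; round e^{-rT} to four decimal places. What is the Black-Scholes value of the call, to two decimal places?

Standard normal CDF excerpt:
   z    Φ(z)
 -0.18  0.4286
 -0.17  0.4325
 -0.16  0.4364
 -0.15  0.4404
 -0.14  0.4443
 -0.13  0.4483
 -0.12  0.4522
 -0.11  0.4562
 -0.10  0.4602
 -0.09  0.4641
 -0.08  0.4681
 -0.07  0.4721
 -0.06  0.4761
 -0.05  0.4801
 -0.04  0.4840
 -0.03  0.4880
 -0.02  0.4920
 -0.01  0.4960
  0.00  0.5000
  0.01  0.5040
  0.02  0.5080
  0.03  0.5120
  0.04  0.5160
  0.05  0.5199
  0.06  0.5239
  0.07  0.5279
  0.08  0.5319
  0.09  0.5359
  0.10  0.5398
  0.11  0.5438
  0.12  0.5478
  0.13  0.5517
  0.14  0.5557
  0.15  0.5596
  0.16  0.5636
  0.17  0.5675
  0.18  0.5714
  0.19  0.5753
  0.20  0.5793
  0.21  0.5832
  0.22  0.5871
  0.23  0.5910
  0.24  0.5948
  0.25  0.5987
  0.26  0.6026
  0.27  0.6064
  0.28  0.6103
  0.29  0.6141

T = 1.25;  σ√T = 0.3913
d₁ = [ln(480/510) + (0.066 + ½·0.35²)·1.25] / (σ√T) = (-0.0606 + 0.1591) / 0.3913 = 0.2516 ≈ 0.25
d₂ = 0.2516 − 0.3913 = -0.1398 ≈ -0.14
e^(−rT) = e^(−0.066·1.25) = 0.9208
N(d₁) = N(0.25) = 0.5987;  N(d₂) = N(-0.14) = 0.4443
C = 480·0.5987 − 510·0.9208·0.4443 = 287.3760 − 208.6468 = 78.7292

78.73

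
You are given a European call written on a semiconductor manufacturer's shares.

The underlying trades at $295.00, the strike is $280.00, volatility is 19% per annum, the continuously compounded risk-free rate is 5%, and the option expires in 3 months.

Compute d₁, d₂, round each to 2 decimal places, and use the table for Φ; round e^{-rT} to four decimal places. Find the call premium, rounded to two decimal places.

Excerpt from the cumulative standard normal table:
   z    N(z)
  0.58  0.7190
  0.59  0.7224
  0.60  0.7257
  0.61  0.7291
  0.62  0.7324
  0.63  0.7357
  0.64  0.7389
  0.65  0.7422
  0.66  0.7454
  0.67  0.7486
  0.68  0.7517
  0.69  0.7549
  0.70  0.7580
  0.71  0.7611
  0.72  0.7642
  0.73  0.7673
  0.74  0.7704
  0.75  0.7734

$22.91

σ√T = 0.19·√0.25 = 0.0950
d₁ = [ln(295/280) + (0.05 + 0.19²/2)·0.25] / 0.0950 = [0.0522 + 0.0170] / 0.0950 = 0.7284 ≈ 0.73
d₂ = d₁ − σ√T = 0.7284 − 0.0950 = 0.6334 ≈ 0.63
e^(−rT) = e^(−0.05·0.25) = 0.9876
N(d₁) = N(0.73) = 0.7673;  N(d₂) = N(0.63) = 0.7357
C = 295·0.7673 − 280·0.9876·0.7357 = 226.3535 − 203.4416 = 22.9119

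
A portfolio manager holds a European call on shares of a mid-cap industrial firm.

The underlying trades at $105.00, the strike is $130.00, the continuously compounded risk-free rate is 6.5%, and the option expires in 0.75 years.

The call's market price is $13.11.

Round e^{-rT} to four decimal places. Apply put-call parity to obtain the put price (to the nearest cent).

$31.92

exp(−rT) = exp(−0.065·0.75) = 0.9524
Put-call parity: C − P = S − K·e^(−rT) = 105 − 130·0.9524 = 105 − 123.8120 = -18.8120
P = C − (C − P) = 13.11 − (-18.8120) = 31.9220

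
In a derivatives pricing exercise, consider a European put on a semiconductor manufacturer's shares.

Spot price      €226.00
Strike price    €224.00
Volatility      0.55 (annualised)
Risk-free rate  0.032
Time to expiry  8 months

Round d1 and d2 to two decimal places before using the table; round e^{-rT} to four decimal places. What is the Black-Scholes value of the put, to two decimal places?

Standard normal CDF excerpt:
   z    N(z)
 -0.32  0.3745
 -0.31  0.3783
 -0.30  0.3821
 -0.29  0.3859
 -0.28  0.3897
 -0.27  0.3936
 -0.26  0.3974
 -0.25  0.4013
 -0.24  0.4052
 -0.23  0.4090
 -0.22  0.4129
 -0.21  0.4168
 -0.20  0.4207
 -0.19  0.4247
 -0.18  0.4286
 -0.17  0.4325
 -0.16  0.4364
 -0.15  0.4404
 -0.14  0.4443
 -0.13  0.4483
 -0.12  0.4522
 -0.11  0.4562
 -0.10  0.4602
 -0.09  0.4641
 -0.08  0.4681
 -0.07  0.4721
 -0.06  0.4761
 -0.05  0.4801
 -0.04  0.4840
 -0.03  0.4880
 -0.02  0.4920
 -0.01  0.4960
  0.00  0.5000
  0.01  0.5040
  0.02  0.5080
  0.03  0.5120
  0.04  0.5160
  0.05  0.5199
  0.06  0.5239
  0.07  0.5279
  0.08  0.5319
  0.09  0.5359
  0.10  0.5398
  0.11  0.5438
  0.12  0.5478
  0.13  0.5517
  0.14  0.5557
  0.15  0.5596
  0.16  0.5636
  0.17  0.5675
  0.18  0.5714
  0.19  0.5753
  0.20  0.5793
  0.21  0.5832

€36.37

σ√T = 0.55 × 0.8165 = 0.4491
d₁ = [ln(226/224) + (0.032 + ½·0.55²)·0.6667] / (σ√T) = (0.0089 + 0.1222) / 0.4491 = 0.2918 ⇒ 0.29
d₂ = 0.2918 − 0.4491 = -0.1572 ⇒ -0.16
e^(−rT) = e^(−0.032·0.6667) = 0.9789
P = 224·0.9789·N(0.16) − 226·N(-0.29) = 224·0.9789·0.5636 − 226·0.3859 = 123.5826 − 87.2134 = 36.3692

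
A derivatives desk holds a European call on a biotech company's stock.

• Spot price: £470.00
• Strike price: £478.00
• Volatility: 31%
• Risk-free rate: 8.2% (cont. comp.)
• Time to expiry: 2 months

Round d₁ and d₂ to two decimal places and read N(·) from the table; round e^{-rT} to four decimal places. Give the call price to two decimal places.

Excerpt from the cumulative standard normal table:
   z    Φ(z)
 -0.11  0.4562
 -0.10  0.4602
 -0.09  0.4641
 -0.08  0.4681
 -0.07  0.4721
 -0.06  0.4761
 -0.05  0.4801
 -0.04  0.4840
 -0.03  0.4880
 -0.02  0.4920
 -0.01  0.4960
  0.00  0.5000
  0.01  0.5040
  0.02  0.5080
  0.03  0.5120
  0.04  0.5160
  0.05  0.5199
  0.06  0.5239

σ√T = 0.31 × 0.4082 = 0.1266
d₁ = [ln(470/478) + (0.082 + ½·0.31²)·0.1667] / (σ√T) = (-0.0169 + 0.0217) / 0.1266 = 0.0379 ⇒ 0.04
d₂ = 0.0379 − 0.1266 = -0.0887 ⇒ -0.09
e^(−rT) = e^(−0.082·0.1667) = 0.9864
C = 470·N(0.04) − 478·0.9864·N(-0.09) = 470·0.5160 − 478·0.9864·0.4641 = 242.5200 − 218.8228 = 23.6972

£23.70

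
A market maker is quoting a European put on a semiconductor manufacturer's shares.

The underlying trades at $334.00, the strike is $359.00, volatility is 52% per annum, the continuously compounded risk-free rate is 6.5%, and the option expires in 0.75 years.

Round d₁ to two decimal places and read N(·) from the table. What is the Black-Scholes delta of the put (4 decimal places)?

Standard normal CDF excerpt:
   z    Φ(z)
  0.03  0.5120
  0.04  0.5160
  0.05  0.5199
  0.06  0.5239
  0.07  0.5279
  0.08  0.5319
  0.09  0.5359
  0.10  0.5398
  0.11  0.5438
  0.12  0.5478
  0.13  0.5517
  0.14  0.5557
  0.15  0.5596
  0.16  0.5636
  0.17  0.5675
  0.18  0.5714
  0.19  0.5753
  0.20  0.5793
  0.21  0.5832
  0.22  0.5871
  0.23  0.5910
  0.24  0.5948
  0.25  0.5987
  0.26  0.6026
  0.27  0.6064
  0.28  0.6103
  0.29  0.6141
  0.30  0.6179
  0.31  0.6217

T = 0.75;  σ√T = 0.4503
d₁ = [ln(334/359) + (0.065 + 0.52²/2)·0.75] / 0.4503 = [-0.0722 + 0.1502] / 0.4503 = 0.1731 ⇒ 0.17
N(d₁) = N(0.17) = 0.5675
Δ_put = N(d₁) − 1 = 0.5675 − 1 = -0.4325

-0.4325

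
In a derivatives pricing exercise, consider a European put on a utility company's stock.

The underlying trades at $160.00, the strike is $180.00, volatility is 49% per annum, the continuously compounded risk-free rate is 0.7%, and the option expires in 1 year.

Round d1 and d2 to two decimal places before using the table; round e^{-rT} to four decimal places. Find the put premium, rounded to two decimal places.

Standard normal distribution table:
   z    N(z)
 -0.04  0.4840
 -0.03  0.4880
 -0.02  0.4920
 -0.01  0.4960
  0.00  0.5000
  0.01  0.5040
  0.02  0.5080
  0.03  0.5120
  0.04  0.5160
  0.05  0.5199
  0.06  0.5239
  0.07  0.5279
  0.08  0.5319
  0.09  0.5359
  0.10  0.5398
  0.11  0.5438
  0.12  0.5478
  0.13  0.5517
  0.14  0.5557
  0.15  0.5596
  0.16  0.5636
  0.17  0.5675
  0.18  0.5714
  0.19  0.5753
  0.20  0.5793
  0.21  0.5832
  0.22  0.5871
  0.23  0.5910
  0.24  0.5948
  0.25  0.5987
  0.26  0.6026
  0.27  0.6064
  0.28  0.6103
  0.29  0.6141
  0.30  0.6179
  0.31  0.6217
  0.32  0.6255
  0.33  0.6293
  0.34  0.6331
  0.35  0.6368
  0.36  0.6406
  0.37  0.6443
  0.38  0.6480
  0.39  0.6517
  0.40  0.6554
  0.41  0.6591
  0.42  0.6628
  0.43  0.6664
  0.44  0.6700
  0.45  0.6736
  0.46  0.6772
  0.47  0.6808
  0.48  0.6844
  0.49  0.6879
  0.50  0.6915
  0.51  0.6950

σ√T = 0.49 × 1.0000 = 0.4900
d₁ = [ln(160/180) + (0.007 + 0.49²/2)·1] / 0.4900 = [-0.1178 + 0.1270] / 0.4900 = 0.0189 ≈ 0.02
d₂ = d₁ − σ√T = 0.0189 − 0.4900 = -0.4711 ≈ -0.47
e^(−rT) = e^(−0.007·1) = 0.9930
N(−d₂) = N(0.47) = 0.6808;  N(−d₁) = N(-0.02) = 0.4920
P = 180·0.9930·0.6808 − 160·0.4920 = 121.6862 − 78.7200 = 42.9662

$42.97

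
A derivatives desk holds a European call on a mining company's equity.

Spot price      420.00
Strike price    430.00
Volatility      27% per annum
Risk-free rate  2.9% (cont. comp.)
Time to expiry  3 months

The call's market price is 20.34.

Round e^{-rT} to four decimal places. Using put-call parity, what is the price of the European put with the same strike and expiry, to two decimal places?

exp(−rT) = exp(−0.029·0.25) = 0.9928
Put-call parity: C − P = S − K·e^(−rT) = 420 − 430·0.9928 = 420 − 426.9040 = -6.9040
P = C − (C − P) = 20.34 − (-6.9040) = 27.2440

27.24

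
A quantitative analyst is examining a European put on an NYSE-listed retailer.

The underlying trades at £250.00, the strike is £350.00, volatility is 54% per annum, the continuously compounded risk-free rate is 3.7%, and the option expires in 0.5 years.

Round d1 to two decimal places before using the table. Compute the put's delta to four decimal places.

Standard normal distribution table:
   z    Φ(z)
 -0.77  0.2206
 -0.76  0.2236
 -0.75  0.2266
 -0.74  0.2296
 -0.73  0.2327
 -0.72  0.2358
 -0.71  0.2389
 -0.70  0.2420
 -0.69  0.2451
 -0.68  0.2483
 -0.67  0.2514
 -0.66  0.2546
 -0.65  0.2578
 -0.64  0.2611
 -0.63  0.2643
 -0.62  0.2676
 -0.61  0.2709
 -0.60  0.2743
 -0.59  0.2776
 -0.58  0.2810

-0.7389

σ√T = 0.54·√0.5 = 0.3818
d₁ = [ln(250/350) + (0.037 + 0.54²/2)·0.5] / 0.3818 = [-0.3365 + 0.0914] / 0.3818 = -0.6418 → -0.64
N(d₁) = N(-0.64) = 0.2611
Δ_put = N(d₁) − 1 = 0.2611 − 1 = -0.7389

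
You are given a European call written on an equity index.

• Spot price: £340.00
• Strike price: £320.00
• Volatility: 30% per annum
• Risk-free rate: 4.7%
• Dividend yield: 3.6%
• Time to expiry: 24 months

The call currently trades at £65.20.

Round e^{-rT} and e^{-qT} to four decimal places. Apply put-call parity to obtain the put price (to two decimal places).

e^(−qT) = e^(−0.036·2) = 0.9305;  e^(−rT) = e^(−0.047·2) = 0.9103
Put-call parity: C − P = S·e^(−qT) − K·e^(−rT) = 340·0.9305 − 320·0.9103 = 316.3700 − 291.2960 = 25.0740
P = C − (C − P) = 65.20 − (25.0740) = 40.1260

£40.13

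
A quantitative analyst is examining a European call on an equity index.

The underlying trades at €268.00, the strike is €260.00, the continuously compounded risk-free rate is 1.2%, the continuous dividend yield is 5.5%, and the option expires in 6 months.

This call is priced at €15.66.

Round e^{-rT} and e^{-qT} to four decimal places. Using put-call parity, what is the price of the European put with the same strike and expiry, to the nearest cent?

€13.36

e^(−qT) = e^(−0.055·0.5) = 0.9729;  e^(−rT) = e^(−0.012·0.5) = 0.9940
Put-call parity: C − P = S·e^(−qT) − K·e^(−rT) = 268·0.9729 − 260·0.9940 = 260.7372 − 258.4400 = 2.2972
P = C − (C − P) = 15.66 − (2.2972) = 13.3628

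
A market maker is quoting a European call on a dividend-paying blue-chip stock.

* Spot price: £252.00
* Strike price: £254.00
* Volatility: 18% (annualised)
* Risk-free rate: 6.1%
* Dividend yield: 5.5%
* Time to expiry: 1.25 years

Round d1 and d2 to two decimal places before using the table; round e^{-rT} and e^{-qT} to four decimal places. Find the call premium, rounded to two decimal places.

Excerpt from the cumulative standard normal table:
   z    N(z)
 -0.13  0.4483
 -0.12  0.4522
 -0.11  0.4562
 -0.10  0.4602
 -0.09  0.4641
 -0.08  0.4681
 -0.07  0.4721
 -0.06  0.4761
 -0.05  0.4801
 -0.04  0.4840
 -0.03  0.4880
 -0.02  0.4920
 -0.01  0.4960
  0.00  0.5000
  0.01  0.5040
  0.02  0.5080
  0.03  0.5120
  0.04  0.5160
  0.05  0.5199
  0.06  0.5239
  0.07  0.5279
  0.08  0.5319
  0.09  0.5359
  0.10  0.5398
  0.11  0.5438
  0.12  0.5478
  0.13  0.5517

σ√T = 0.18·√1.25 = 0.2012
ln(S/K) + (r − q + σ²/2)T = ln(252/254) + (0.061 − 0.055 + 0.18²/2)·1.25 = -0.0079 + 0.0277 = 0.0198
d₁ = 0.0198 / 0.2012 = 0.0986 which rounds to 0.10
d₂ = d₁ − σ√T = 0.0986 − 0.2012 = -0.1026 which rounds to -0.10
e^(−qT) = e^(−0.055·1.25) = 0.9336;  e^(−rT) = e^(−0.061·1.25) = 0.9266
N(d₁) = N(0.10) = 0.5398;  N(d₂) = N(-0.10) = 0.4602
C = 252·0.9336·0.5398 − 254·0.9266·0.4602 = 126.9972 − 108.3110 = 18.6862

£18.69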